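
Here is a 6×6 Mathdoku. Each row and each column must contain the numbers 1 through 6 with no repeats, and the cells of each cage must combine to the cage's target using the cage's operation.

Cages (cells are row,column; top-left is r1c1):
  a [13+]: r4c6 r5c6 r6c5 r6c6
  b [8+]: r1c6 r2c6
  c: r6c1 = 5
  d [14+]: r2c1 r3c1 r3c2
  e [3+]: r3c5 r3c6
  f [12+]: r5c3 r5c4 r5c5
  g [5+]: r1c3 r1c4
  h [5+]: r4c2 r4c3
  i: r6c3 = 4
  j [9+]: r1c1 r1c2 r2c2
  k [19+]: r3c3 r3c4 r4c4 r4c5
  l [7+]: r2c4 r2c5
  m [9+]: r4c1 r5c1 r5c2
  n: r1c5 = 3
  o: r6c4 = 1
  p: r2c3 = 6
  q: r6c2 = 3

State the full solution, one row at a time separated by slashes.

2 6 1 4 3 5 / 4 1 6 2 5 3 / 6 4 5 3 1 2 / 1 2 3 5 6 4 / 3 5 2 6 4 1 / 5 3 4 1 2 6

Cage n is a single given cell, which forces r1c5 = 3.
P is a freebie; hence r2c3 = 6.
Cage c is given, so r6c1 = 5.
Cage q is a single given cell, which forces r6c2 = 3.
I is a freebie; hence r6c3 = 4.
Cage o is given, which forces r6c4 = 1.
Cage g's pair has sum 5, leaving r1c3 = 1.
Cage g's pair has sum 5, leaving r1c4 = 4.
Cage d has sum 14; hence r3c1 = 6.
Column 3 now contains 1; hence r4c3 = 3.
Column 1 now contains 6, which forces r1c1 = 2.
Cage k has sum 19, so r3c3 = 5.
Cage k needs sum 19; hence r3c4 = 3.
Cage h's pair has sum 5, leaving r4c2 = 2.
5 is placed in column 3, so r5c3 = 2.
3 is placed in column 4, leaving r5c4 = 6.
The 3 cells of cage j must have sum 9, so r1c2 = 6.
6 is placed in row 1, leaving r1c6 = 5.
The 3 cells of cage d must have sum 14; hence r2c1 = 4.
2 is placed in column 2, which forces r2c2 = 1.
Row 3 now contains 5, leaving r3c2 = 4.
Column 1 already has 4, leaving r4c1 = 1.
Column 4 now contains 6, leaving r4c4 = 5.
Cage k needs sum 19, leaving r4c5 = 6.
Row 4 already has 1; hence r4c6 = 4.
Column 1 already has 1; hence r5c1 = 3.
4 is placed in column 2, leaving r5c2 = 5.
Cage f needs sum 12; hence r5c5 = 4.
Column 6 now contains 4, leaving r5c6 = 1.
Column 5 already has 6, so r6c5 = 2.
Row 6 already has 2, so r6c6 = 6.
Column 4 already has 5; hence r2c4 = 2.
2 is placed in column 5, which forces r2c5 = 5.
The two cells of cage b must have sum 8, which forces r2c6 = 3.
2 is placed in column 5, which forces r3c5 = 1.
Column 6 already has 1; hence r3c6 = 2.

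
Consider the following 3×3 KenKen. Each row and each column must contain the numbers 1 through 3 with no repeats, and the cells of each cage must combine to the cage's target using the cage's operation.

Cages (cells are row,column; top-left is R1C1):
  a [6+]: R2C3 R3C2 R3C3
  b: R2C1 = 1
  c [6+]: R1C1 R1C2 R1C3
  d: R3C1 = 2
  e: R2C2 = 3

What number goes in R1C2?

Cage b is a single given cell, which forces R2C1 = 1.
E is a freebie; hence R2C2 = 3.
3 is placed in row 2; hence R2C3 = 2.
Cage d is a single given cell, so R3C1 = 2.
Row 3 now contains 2, so R3C2 = 1.
Row 3 already has 1, leaving R3C3 = 3.
Column 1 already has 2; hence R1C1 = 3.
1 is placed in column 2, so R1C2 = 2.
Column 3 now contains 3, so R1C3 = 1.
Filled in: 3 2 1 / 1 3 2 / 2 1 3.

2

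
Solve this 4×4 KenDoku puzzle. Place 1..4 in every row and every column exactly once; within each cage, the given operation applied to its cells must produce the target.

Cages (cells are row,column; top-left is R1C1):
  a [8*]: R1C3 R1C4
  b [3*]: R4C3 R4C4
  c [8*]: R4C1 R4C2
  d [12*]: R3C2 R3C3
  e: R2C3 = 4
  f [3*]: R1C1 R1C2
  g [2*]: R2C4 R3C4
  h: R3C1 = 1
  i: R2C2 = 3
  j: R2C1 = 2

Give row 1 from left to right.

3 1 2 4

J is a freebie; hence R2C1 = 2.
Cage i is given; hence R2C2 = 3.
E is a freebie; hence R2C3 = 4.
Row 2 now contains 2, which forces R2C4 = 1.
H is a freebie, so R3C1 = 1.
3 is placed in column 2; hence R3C2 = 4.
4 is placed in column 3, so R3C3 = 3.
1 is placed in column 4; hence R3C4 = 2.
Column 1 already has 2, so R4C1 = 4.
Column 2 now contains 4, which forces R4C2 = 2.
Column 3 now contains 3, leaving R4C3 = 1.
1 is placed in column 4, leaving R4C4 = 3.
Column 1 now contains 1; hence R1C1 = 3.
3 is placed in column 2, leaving R1C2 = 1.
4 is placed in column 3, so R1C3 = 2.
2 is placed in column 4, which forces R1C4 = 4.
The full grid is 3 1 2 4 / 2 3 4 1 / 1 4 3 2 / 4 2 1 3.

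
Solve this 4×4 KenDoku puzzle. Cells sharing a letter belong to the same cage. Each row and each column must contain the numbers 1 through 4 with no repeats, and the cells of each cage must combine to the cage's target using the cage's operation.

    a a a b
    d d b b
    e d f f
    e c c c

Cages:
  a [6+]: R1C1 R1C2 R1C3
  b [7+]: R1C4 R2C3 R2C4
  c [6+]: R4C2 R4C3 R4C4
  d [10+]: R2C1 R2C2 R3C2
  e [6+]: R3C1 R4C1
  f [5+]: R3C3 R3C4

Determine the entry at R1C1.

In row 1, 4 can only go at R1C4, so R1C4 = 4.
In row 2, 3 can only go at R2C1, so R2C1 = 3.
The 3 cells of cage d must have sum 10, so R2C2 = 4.
Cage d needs sum 10, so R3C2 = 3.
Cage a has sum 6, so R1C3 = 3.
The two cells of cage f must have sum 5, so R3C3 = 4.
Cage f's pair has sum 5, so R3C4 = 1.
The 3 cells of cage b must have sum 7; hence R2C3 = 1.
Column 4 now contains 1, leaving R2C4 = 2.
Row 3 now contains 4; hence R3C1 = 2.
Cage e needs two cells with sum 6, which forces R4C1 = 4.
1 is placed in column 3, which forces R4C3 = 2.
The 3 cells of cage c must have sum 6, which forces R4C4 = 3.
2 is placed in column 1; hence R1C1 = 1.
Cage a needs sum 6; hence R1C2 = 2.
Row 4 already has 2, so R4C2 = 1.
Filled in: 1 2 3 4 / 3 4 1 2 / 2 3 4 1 / 4 1 2 3.

1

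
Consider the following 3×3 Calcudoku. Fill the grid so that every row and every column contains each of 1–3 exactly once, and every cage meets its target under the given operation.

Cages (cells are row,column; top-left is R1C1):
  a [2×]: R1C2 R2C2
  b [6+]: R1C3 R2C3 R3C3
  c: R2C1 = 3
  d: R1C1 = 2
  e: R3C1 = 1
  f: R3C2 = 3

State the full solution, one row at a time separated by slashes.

Cage d is a single given cell, so R1C1 = 2.
Row 1 already has 2; hence R1C2 = 1.
Row 1 now contains 1; hence R1C3 = 3.
C is a freebie, so R2C1 = 3.
Column 2 now contains 1; hence R2C2 = 2.
Row 2 already has 2; hence R2C3 = 1.
E is a freebie; hence R3C1 = 1.
Cage f is given; hence R3C2 = 3.
Column 3 already has 1, so R3C3 = 2.

2 1 3 / 3 2 1 / 1 3 2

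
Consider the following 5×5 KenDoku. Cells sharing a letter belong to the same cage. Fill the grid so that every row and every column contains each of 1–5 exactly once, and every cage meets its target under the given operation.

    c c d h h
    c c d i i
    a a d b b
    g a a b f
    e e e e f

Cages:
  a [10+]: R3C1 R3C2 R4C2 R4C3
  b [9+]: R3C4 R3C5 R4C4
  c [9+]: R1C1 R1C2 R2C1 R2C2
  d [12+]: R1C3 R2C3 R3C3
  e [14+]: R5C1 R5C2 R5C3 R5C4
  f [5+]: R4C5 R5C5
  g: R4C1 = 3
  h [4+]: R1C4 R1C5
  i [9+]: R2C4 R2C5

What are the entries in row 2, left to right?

G is a freebie; hence R4C1 = 3.
In row 5, 1 can only go at R5C5, so R5C5 = 1.
Cage h needs two cells with sum 4, which forces R1C4 = 1.
Column 5 already has 1; hence R1C5 = 3.
Cage f needs two cells with sum 5; hence R4C5 = 4.
The two cells of cage i must have sum 9, which forces R2C4 = 4.
Column 5 now contains 4, leaving R2C5 = 5.
The 3 cells of cage b must have sum 9, leaving R3C4 = 5.
The 3 cells of cage b must have sum 9; hence R3C5 = 2.
Cage b has sum 9; hence R4C4 = 2.
2 is placed in column 4, leaving R5C4 = 3.
Cage d needs sum 12, so R1C3 = 5.
5 is placed in row 2, which forces R2C3 = 3.
The 4 cells of cage a must have sum 10, so R3C1 = 1.
The 4 cells of cage a must have sum 10, so R3C2 = 3.
The 3 cells of cage d must have sum 12, leaving R3C3 = 4.
Column 3 now contains 5; hence R4C3 = 1.
Column 3 now contains 4, leaving R5C3 = 2.
Cage c has sum 9, leaving R1C1 = 4.
Cage c has sum 9, leaving R1C2 = 2.
1 is placed in column 1, which forces R2C1 = 2.
Cage c has sum 9, leaving R2C2 = 1.
1 is placed in row 4, so R4C2 = 5.
4 is placed in column 1, so R5C1 = 5.
5 is placed in column 2, so R5C2 = 4.
The full grid is 4 2 5 1 3 / 2 1 3 4 5 / 1 3 4 5 2 / 3 5 1 2 4 / 5 4 2 3 1.

2 1 3 4 5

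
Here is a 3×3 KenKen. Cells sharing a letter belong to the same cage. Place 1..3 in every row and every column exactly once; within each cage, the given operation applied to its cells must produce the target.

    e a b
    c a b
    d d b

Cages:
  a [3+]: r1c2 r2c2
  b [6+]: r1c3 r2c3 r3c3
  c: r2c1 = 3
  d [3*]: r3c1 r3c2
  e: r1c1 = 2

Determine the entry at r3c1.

1

Cage e is a single given cell; hence r1c1 = 2.
Row 1 now contains 2, so r1c2 = 1.
1 is placed in row 1; hence r1c3 = 3.
C is a freebie, so r2c1 = 3.
1 is placed in column 2, which forces r2c2 = 2.
Row 2 now contains 2, leaving r2c3 = 1.
3 is placed in column 1, so r3c1 = 1.
1 is placed in column 2, leaving r3c2 = 3.
Column 3 now contains 1; hence r3c3 = 2.
Filled in: 2 1 3 / 3 2 1 / 1 3 2.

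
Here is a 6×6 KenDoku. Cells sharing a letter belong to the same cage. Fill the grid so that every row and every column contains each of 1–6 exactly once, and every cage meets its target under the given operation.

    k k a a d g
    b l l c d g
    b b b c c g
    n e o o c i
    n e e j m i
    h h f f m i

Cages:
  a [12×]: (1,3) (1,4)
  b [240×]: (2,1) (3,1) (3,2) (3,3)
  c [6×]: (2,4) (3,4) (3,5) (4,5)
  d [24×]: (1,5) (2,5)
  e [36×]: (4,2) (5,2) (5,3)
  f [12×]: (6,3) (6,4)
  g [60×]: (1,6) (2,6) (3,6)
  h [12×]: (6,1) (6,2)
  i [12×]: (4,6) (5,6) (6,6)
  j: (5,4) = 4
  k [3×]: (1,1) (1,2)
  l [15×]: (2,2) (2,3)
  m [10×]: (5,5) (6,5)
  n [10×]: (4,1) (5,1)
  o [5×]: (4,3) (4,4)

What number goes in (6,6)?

J is a freebie, leaving (5,4) = 4.
In row 1, 5 can only go at (1,6), so (1,6) = 5.
Row 2 needs a 1, and only (2,4) is open for it.
Cage o needs two cells with product 5; hence (4,3) = 1.
Column 4 now contains 1, which forces (4,4) = 5.
Cage c has product 6, which forces (3,5) = 1.
Row 4 already has 5, so (4,1) = 2.
2 is placed in row 4; hence (4,5) = 3.
The two cells of cage n must have product 10; hence (5,1) = 5.
5 is placed in row 5, so (5,5) = 2.
2 is placed in column 5; hence (6,5) = 5.
Cage c has product 6, which forces (3,4) = 2.
Row 4 already has 3, which forces (4,2) = 6.
Row 4 already has 6; hence (4,6) = 4.
Cage e needs product 36, so (5,2) = 1.
Cage e needs product 36, so (5,3) = 6.
Row 5 already has 1; hence (5,6) = 3.
Cage k's pair has product 3, so (1,1) = 1.
1 is placed in column 2, leaving (1,2) = 3.
Row 1 now contains 3, which forces (1,4) = 6.
6 is placed in row 1, which forces (1,5) = 4.
Cage b has product 240; hence (2,1) = 4.
Column 2 now contains 3; hence (2,2) = 5.
Row 2 now contains 5, leaving (2,3) = 3.
4 is placed in column 5, so (2,5) = 6.
Cage g needs product 60; hence (2,6) = 2.
The 4 cells of cage b must have product 240, leaving (3,1) = 3.
5 is placed in column 2, so (3,2) = 4.
Row 3 already has 4; hence (3,3) = 5.
Column 6 already has 3, which forces (3,6) = 6.
Column 1 now contains 3, leaving (6,1) = 6.
Column 2 now contains 4, so (6,2) = 2.
Row 6 already has 2; hence (6,3) = 4.
Column 4 now contains 6; hence (6,4) = 3.
Cage i has product 12; hence (6,6) = 1.
Row 1 already has 4; hence (1,3) = 2.
Filled in: 1 3 2 6 4 5 / 4 5 3 1 6 2 / 3 4 5 2 1 6 / 2 6 1 5 3 4 / 5 1 6 4 2 3 / 6 2 4 3 5 1.

1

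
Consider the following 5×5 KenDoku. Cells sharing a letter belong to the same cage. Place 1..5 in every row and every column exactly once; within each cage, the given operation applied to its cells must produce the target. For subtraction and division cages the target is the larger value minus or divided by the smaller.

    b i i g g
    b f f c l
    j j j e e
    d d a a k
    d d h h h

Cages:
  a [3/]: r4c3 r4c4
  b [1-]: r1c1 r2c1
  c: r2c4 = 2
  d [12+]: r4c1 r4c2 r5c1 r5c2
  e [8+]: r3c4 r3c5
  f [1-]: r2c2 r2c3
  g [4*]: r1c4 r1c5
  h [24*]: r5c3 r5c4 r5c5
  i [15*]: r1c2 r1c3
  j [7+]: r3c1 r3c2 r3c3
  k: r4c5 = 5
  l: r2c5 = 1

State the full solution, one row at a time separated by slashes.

Cage c is a single given cell, which forces r2c4 = 2.
Cage l is a single given cell; hence r2c5 = 1.
Cage k is a single given cell, leaving r4c5 = 5.
The two cells of cage g must have product 4, so r1c4 = 1.
Column 5 already has 1; hence r1c5 = 4.
Cage e needs two cells with sum 8, so r3c4 = 5.
Column 5 already has 5, so r3c5 = 3.
Column 4 now contains 1; hence r4c4 = 3.
Column 4 now contains 3, so r5c4 = 4.
Column 5 now contains 3, so r5c5 = 2.
Row 4 already has 3, which forces r4c3 = 1.
Row 5 already has 2; hence r5c3 = 3.
Cage i needs two cells with product 15; hence r1c2 = 3.
Column 3 already has 3, which forces r1c3 = 5.
Column 3 already has 5, leaving r2c3 = 4.
Column 3 already has 4, which forces r3c3 = 2.
5 is placed in row 1, leaving r1c1 = 2.
Row 2 now contains 4, which forces r2c1 = 3.
Row 2 now contains 4, leaving r2c2 = 5.
Column 1 now contains 2, so r4c1 = 4.
4 is placed in row 4, so r4c2 = 2.
Column 2 already has 5, leaving r5c2 = 1.
4 is placed in column 1; hence r3c1 = 1.
Column 2 now contains 1, which forces r3c2 = 4.
Row 5 now contains 1, so r5c1 = 5.

2 3 5 1 4 / 3 5 4 2 1 / 1 4 2 5 3 / 4 2 1 3 5 / 5 1 3 4 2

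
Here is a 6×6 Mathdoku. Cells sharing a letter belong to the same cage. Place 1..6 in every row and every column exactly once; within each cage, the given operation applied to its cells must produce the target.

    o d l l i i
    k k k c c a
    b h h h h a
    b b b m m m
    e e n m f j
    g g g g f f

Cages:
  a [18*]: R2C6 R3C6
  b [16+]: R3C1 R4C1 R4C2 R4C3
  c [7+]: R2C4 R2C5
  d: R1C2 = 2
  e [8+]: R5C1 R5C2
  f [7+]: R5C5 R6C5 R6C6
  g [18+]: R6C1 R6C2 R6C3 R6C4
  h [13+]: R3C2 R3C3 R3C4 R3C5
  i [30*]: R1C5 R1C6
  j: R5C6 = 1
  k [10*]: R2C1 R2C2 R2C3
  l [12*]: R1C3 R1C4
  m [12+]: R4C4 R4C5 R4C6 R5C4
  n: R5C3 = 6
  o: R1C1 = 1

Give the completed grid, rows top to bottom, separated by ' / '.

1 2 4 3 6 5 / 2 1 5 4 3 6 / 5 4 1 6 2 3 / 6 3 2 1 5 4 / 3 5 6 2 4 1 / 4 6 3 5 1 2

Cage o is given, which forces R1C1 = 1.
Cage d is a single given cell, leaving R1C2 = 2.
Cage n is a single given cell, so R5C3 = 6.
Cage j is given; hence R5C6 = 1.
In row 6, 1 can only go at R6C5, so R6C5 = 1.
The only place for 2 in row 6 is R6C6.
Cage f has sum 7, which forces R5C5 = 4.
In row 2, 4 can only go at R2C4, so R2C4 = 4.
Cage l needs two cells with product 12, so R1C3 = 4.
Column 4 already has 4, leaving R1C4 = 3.
Cage c's pair has sum 7, which forces R2C5 = 3.
3 is placed in row 2, so R2C6 = 6.
Column 6 already has 6; hence R3C6 = 3.
Cage i needs two cells with product 30, leaving R1C5 = 6.
Column 6 already has 6; hence R1C6 = 5.
Cage h needs sum 13; hence R3C2 = 4.
Column 5 now contains 6; hence R3C5 = 2.
The 4 cells of cage m must have sum 12, leaving R4C4 = 1.
2 is placed in column 5, leaving R4C5 = 5.
Cage m needs sum 12, which forces R4C6 = 4.
Cage b needs sum 16, so R3C1 = 5.
Row 3 now contains 2, so R3C3 = 1.
Column 4 now contains 1; hence R3C4 = 6.
5 is placed in column 1, leaving R5C1 = 3.
Row 5 now contains 3, leaving R5C2 = 5.
Cage m needs sum 12, leaving R5C4 = 2.
Cage g needs sum 18, leaving R6C1 = 4.
Column 4 now contains 6, so R6C4 = 5.
5 is placed in column 1, so R2C1 = 2.
5 is placed in column 2, leaving R2C2 = 1.
The 3 cells of cage k must have product 10, which forces R2C3 = 5.
Column 1 already has 2, which forces R4C1 = 6.
Row 4 already has 6, leaving R4C2 = 3.
Row 4 already has 3, so R4C3 = 2.
Cage g needs sum 18, so R6C2 = 6.
5 is placed in row 6, which forces R6C3 = 3.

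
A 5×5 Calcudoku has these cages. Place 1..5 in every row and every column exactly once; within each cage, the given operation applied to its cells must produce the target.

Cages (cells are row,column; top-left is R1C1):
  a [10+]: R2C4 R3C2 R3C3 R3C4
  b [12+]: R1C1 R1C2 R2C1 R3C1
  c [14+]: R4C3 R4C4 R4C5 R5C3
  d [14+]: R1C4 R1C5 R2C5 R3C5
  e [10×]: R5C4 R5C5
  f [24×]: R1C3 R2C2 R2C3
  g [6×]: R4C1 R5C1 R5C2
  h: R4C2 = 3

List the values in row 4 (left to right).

Cage h is a single given cell, which forces R4C2 = 3.
The 3 cells of cage g must have product 6, leaving R5C1 = 3.
3 is placed in row 5, which forces R5C3 = 4.
Cage f has product 24, so R2C2 = 4.
In row 4, 2 can only go at R4C1, so R4C1 = 2.
Cage b needs sum 12; hence R1C2 = 2.
2 is placed in row 1, which forces R1C3 = 3.
Column 3 already has 3; hence R2C3 = 2.
Cage g needs product 6, so R5C2 = 1.
The 4 cells of cage a must have sum 10; hence R2C4 = 1.
Column 2 already has 1, leaving R3C2 = 5.
The 4 cells of cage a must have sum 10, which forces R3C3 = 1.
The 4 cells of cage a must have sum 10, which forces R3C4 = 3.
1 is placed in column 3, leaving R4C3 = 5.
5 is placed in row 4, which forces R4C4 = 4.
Row 4 now contains 4, leaving R4C5 = 1.
Cage b needs sum 12, which forces R1C1 = 1.
4 is placed in column 4, which forces R1C4 = 5.
The 4 cells of cage d must have sum 14; hence R1C5 = 4.
Row 2 already has 1, leaving R2C1 = 5.
The 4 cells of cage d must have sum 14, so R2C5 = 3.
Row 3 now contains 1, leaving R3C1 = 4.
Cage d has sum 14, so R3C5 = 2.
5 is placed in column 4, so R5C4 = 2.
Column 5 already has 2, leaving R5C5 = 5.
Completed grid: 1 2 3 5 4 / 5 4 2 1 3 / 4 5 1 3 2 / 2 3 5 4 1 / 3 1 4 2 5.

2 3 5 4 1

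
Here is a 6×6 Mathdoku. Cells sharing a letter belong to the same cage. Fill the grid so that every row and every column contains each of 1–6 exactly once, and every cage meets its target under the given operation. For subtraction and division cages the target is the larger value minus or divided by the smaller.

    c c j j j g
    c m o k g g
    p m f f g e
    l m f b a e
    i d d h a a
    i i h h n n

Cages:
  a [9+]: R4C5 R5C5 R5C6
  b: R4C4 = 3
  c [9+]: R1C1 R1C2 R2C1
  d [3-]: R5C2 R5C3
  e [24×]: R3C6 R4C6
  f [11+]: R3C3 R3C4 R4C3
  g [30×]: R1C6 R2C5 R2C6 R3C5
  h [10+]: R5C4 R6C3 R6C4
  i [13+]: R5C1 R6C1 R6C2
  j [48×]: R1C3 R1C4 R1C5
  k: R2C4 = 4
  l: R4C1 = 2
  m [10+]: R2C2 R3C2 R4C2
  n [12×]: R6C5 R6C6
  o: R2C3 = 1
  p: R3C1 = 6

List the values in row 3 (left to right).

6 3 2 5 1 4

Cage o is given, leaving R2C3 = 1.
K is a freebie, so R2C4 = 4.
P is a freebie, leaving R3C1 = 6.
Row 3 now contains 6, so R3C6 = 4.
L is a freebie, leaving R4C1 = 2.
B is a freebie, leaving R4C4 = 3.
4 is placed in column 6, which forces R4C6 = 6.
The 3 cells of cage f must have sum 11; hence R4C3 = 4.
The 3 cells of cage j must have product 48, which forces R1C5 = 4.
Column 5 already has 4; hence R6C5 = 6.
The 3 cells of cage h must have sum 10, leaving R6C3 = 3.
Cage n's pair has product 12, leaving R6C6 = 2.
Cage i needs sum 13, leaving R5C1 = 4.
3 is placed in row 6; hence R6C1 = 5.
Cage i has sum 13; hence R6C2 = 4.
Row 6 now contains 5; hence R6C4 = 1.
Cage c needs sum 9, which forces R1C1 = 1.
The 3 cells of cage c must have sum 9; hence R1C2 = 5.
Row 1 now contains 5, which forces R1C6 = 3.
Column 1 already has 5, leaving R2C1 = 3.
3 is placed in column 6, which forces R2C6 = 5.
5 is placed in column 2; hence R4C2 = 1.
Row 4 now contains 1, which forces R4C5 = 5.
Cage h needs sum 10, leaving R5C4 = 6.
5 is placed in column 6; hence R5C6 = 1.
The 3 cells of cage j must have product 48, leaving R1C3 = 6.
6 is placed in column 4, leaving R1C4 = 2.
Cage m has sum 10; hence R2C2 = 6.
Row 2 already has 5, leaving R2C5 = 2.
Cage m needs sum 10; hence R3C2 = 3.
Column 4 already has 2, leaving R3C4 = 5.
Cage g needs product 30, leaving R3C5 = 1.
Cage d's pair has difference 3, so R5C2 = 2.
The two cells of cage d must have difference 3, leaving R5C3 = 5.
Row 5 now contains 1; hence R5C5 = 3.
Row 3 now contains 5, which forces R3C3 = 2.
Completed grid: 1 5 6 2 4 3 / 3 6 1 4 2 5 / 6 3 2 5 1 4 / 2 1 4 3 5 6 / 4 2 5 6 3 1 / 5 4 3 1 6 2.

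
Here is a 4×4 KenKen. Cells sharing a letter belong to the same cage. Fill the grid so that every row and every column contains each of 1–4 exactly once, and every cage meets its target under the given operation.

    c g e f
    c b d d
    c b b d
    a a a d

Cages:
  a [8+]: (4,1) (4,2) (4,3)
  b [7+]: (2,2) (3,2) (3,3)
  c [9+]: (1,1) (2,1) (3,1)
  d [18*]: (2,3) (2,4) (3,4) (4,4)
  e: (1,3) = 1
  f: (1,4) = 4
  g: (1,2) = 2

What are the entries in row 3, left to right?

4 1 2 3

G is a freebie; hence (1,2) = 2.
Cage e is a single given cell, leaving (1,3) = 1.
F is a freebie, which forces (1,4) = 4.
The 4 cells of cage d must have product 18, which forces (2,3) = 3.
Column 3 now contains 3, which forces (4,3) = 4.
Row 1 now contains 4, so (1,1) = 3.
4 is placed in column 3, which forces (3,3) = 2.
Column 1 now contains 3, so (4,1) = 1.
Row 4 already has 1, leaving (4,2) = 3.
Row 4 already has 3; hence (4,4) = 2.
Cage c has sum 9; hence (2,1) = 2.
Column 4 already has 2, leaving (2,4) = 1.
Row 3 already has 2, which forces (3,1) = 4.
Row 3 now contains 4, so (3,2) = 1.
Cage d has product 18; hence (3,4) = 3.
Row 2 now contains 1, so (2,2) = 4.
Filled in: 3 2 1 4 / 2 4 3 1 / 4 1 2 3 / 1 3 4 2.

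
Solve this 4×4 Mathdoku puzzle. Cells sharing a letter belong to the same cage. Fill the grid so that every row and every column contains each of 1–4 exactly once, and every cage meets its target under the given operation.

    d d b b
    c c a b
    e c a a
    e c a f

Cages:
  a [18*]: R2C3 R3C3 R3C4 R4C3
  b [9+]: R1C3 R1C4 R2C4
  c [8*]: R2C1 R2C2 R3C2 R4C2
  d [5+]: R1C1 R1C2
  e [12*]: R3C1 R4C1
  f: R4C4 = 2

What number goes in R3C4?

Cage c has product 8, leaving R2C1 = 1.
The 4 cells of cage a must have product 18, leaving R3C4 = 3.
Cage f is given, so R4C4 = 2.
The 3 cells of cage b must have sum 9, leaving R1C3 = 4.
The 3 cells of cage b must have sum 9, which forces R1C4 = 1.
Column 4 already has 2, which forces R2C4 = 4.
Row 3 already has 3, which forces R3C1 = 4.
Cage e needs two cells with product 12, leaving R4C1 = 3.
3 is placed in row 4, which forces R4C3 = 1.
Column 1 already has 3; hence R1C1 = 2.
The two cells of cage d must have sum 5, which forces R1C2 = 3.
Row 2 already has 4, so R2C2 = 2.
Cage a needs product 18, leaving R2C3 = 3.
Cage c has product 8, which forces R3C2 = 1.
Column 3 already has 1, so R3C3 = 2.
Row 4 already has 1, which forces R4C2 = 4.
Filled in: 2 3 4 1 / 1 2 3 4 / 4 1 2 3 / 3 4 1 2.

3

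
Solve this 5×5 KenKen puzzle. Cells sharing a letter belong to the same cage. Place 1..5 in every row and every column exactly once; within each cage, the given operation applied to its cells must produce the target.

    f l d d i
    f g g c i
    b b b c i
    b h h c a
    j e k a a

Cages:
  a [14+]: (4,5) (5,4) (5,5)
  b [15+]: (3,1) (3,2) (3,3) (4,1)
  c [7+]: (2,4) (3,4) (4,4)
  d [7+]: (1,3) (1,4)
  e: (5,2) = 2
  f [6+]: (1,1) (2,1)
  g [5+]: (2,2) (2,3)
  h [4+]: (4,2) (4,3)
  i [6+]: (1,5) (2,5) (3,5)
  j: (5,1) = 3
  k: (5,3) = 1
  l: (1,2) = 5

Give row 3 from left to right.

L is a freebie, leaving (1,2) = 5.
Cage a has sum 14, which forces (4,5) = 5.
J is a freebie; hence (5,1) = 3.
Cage e is a single given cell; hence (5,2) = 2.
K is a freebie, leaving (5,3) = 1.
Cage a has sum 14, leaving (5,4) = 5.
Cage a has sum 14, leaving (5,5) = 4.
The 4 cells of cage b must have sum 15, leaving (3,2) = 4.
Column 1 already has 3, so (4,1) = 4.
The two cells of cage h must have sum 4, leaving (4,2) = 1.
1 is placed in column 3; hence (4,3) = 3.
Row 4 now contains 1, which forces (4,4) = 2.
Cage f needs two cells with sum 6, which forces (1,1) = 1.
3 is placed in column 3, which forces (1,3) = 4.
Cage d needs two cells with sum 7; hence (1,4) = 3.
Row 1 already has 3, so (1,5) = 2.
Cage f needs two cells with sum 6, so (2,1) = 5.
1 is placed in column 2, so (2,2) = 3.
Cage g's pair has sum 5; hence (2,3) = 2.
Cage c needs sum 7, so (2,4) = 4.
3 is placed in row 2, so (2,5) = 1.
5 is placed in column 1, which forces (3,1) = 2.
Column 3 already has 2, which forces (3,3) = 5.
Column 4 already has 2, so (3,4) = 1.
Column 5 now contains 1, which forces (3,5) = 3.
Completed grid: 1 5 4 3 2 / 5 3 2 4 1 / 2 4 5 1 3 / 4 1 3 2 5 / 3 2 1 5 4.

2 4 5 1 3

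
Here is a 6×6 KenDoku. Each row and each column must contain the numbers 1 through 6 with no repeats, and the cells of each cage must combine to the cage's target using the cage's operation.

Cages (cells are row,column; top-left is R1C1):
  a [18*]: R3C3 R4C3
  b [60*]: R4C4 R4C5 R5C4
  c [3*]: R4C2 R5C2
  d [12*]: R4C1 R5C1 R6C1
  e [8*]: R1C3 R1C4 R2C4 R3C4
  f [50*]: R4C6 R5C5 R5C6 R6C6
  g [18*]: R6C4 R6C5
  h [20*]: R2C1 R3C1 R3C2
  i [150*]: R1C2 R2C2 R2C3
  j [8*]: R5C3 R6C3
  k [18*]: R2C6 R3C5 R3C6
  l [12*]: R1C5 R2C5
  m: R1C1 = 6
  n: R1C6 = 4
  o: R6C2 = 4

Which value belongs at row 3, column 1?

Cage m is given; hence R1C1 = 6.
Cage i needs product 150, leaving R1C2 = 5.
Cage e has product 8, which forces R1C3 = 1.
Cage n is a single given cell, which forces R1C6 = 4.
Cage i has product 150; hence R2C2 = 6.
The 3 cells of cage i must have product 150, so R2C3 = 5.
Cage f has product 50, so R5C5 = 5.
O is a freebie; hence R6C2 = 4.
Row 6 now contains 4; hence R6C3 = 2.
Row 1 now contains 4, which forces R1C4 = 2.
Cage l needs two cells with product 12; hence R1C5 = 3.
Cage l's pair has product 12, so R2C5 = 4.
The 3 cells of cage h must have product 20, so R3C1 = 5.
The 3 cells of cage b must have product 60, which forces R4C4 = 5.
2 is placed in column 3; hence R5C3 = 4.
Column 5 now contains 3, which forces R6C5 = 6.
Row 2 already has 4, which forces R2C1 = 2.
Row 2 already has 4, which forces R2C4 = 1.
Cage k has product 18, so R2C6 = 3.
The 3 cells of cage h must have product 20, which forces R3C2 = 2.
The 4 cells of cage e must have product 8, so R3C4 = 4.
Column 5 now contains 6; hence R3C5 = 1.
Cage k needs product 18; hence R3C6 = 6.
Cage d has product 12, so R4C1 = 4.
Column 5 now contains 6; hence R4C5 = 2.
Row 4 now contains 2; hence R4C6 = 1.
Cage b needs product 60; hence R5C4 = 6.
1 is placed in column 6, so R5C6 = 2.
Row 6 now contains 6, leaving R6C4 = 3.
Cage f needs product 50, leaving R6C6 = 5.
Row 3 already has 6, leaving R3C3 = 3.
1 is placed in row 4; hence R4C2 = 3.
Cage a's pair has product 18, so R4C3 = 6.
Cage d needs product 12, which forces R5C1 = 3.
Cage c's pair has product 3, leaving R5C2 = 1.
Row 6 already has 3, leaving R6C1 = 1.
Filled in: 6 5 1 2 3 4 / 2 6 5 1 4 3 / 5 2 3 4 1 6 / 4 3 6 5 2 1 / 3 1 4 6 5 2 / 1 4 2 3 6 5.

5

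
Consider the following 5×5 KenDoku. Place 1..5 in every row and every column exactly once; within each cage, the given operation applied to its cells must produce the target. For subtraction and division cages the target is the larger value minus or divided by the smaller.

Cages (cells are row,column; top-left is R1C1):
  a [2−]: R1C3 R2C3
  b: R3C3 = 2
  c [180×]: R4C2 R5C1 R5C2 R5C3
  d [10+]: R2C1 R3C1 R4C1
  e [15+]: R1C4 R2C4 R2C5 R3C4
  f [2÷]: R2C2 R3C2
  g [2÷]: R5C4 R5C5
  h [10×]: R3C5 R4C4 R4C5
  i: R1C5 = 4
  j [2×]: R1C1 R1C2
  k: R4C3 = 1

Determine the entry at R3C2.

Cage i is a single given cell, leaving R1C5 = 4.
Cage b is given, so R3C3 = 2.
The 4 cells of cage c must have product 180, which forces R4C2 = 3.
K is a freebie, which forces R4C3 = 1.
Cage f needs two cells with quotient 2, leaving R2C2 = 2.
The 3 cells of cage h must have product 10; hence R3C5 = 1.
Column 5 now contains 1; hence R5C5 = 2.
Cage j's pair has product 2, leaving R1C1 = 2.
Column 2 already has 2, which forces R1C2 = 1.
1 is placed in row 3; hence R3C2 = 4.
Cage h has product 10; hence R4C4 = 2.
Column 5 already has 2, which forces R4C5 = 5.
Column 2 now contains 4, so R5C2 = 5.
Cage d has sum 10, which forces R2C1 = 1.
Cage e needs sum 15; hence R2C4 = 4.
5 is placed in column 5, which forces R2C5 = 3.
The 3 cells of cage d must have sum 10, leaving R3C1 = 5.
5 is placed in row 3, which forces R3C4 = 3.
Row 4 now contains 5, which forces R4C1 = 4.
Column 1 now contains 4; hence R5C1 = 3.
Row 5 already has 3; hence R5C3 = 4.
Column 4 already has 4, which forces R5C4 = 1.
Cage a's pair has difference 2, leaving R1C3 = 3.
3 is placed in column 4, which forces R1C4 = 5.
3 is placed in row 2, leaving R2C3 = 5.
Completed grid: 2 1 3 5 4 / 1 2 5 4 3 / 5 4 2 3 1 / 4 3 1 2 5 / 3 5 4 1 2.

4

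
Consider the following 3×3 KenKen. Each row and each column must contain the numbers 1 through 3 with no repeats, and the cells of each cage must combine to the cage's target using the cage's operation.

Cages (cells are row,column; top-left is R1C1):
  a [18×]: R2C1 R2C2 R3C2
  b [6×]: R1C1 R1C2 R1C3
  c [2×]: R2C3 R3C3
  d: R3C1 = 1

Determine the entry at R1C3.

3

Cage a needs product 18, leaving R2C1 = 3.
Cage a needs product 18, which forces R2C2 = 2.
Row 2 already has 2, which forces R2C3 = 1.
Cage d is given, so R3C1 = 1.
Cage a has product 18; hence R3C2 = 3.
1 is placed in column 3, which forces R3C3 = 2.
Column 1 already has 1; hence R1C1 = 2.
Column 2 now contains 3; hence R1C2 = 1.
Column 3 already has 2, which forces R1C3 = 3.
Filled in: 2 1 3 / 3 2 1 / 1 3 2.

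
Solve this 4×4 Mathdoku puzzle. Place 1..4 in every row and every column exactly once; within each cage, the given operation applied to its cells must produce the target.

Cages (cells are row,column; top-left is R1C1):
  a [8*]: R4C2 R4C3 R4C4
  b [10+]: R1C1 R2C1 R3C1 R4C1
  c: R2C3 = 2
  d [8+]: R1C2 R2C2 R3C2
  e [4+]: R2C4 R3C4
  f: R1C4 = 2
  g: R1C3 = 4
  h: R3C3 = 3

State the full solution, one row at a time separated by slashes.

1 3 4 2 / 4 1 2 3 / 2 4 3 1 / 3 2 1 4

Cage g is a single given cell, which forces R1C3 = 4.
Cage f is a single given cell, which forces R1C4 = 2.
Cage c is a single given cell, which forces R2C3 = 2.
Cage h is a single given cell; hence R3C3 = 3.
Row 3 now contains 3; hence R3C4 = 1.
Column 3 already has 2, leaving R4C3 = 1.
Column 4 now contains 1, which forces R4C4 = 4.
Column 4 now contains 1, which forces R2C4 = 3.
Row 3 already has 1, leaving R3C2 = 4.
Row 4 now contains 4, which forces R4C2 = 2.
Cage b has sum 10, which forces R1C1 = 1.
Cage d has sum 8, leaving R1C2 = 3.
Cage b has sum 10, which forces R2C1 = 4.
Row 2 now contains 3, which forces R2C2 = 1.
Row 3 now contains 4, which forces R3C1 = 2.
2 is placed in row 4, so R4C1 = 3.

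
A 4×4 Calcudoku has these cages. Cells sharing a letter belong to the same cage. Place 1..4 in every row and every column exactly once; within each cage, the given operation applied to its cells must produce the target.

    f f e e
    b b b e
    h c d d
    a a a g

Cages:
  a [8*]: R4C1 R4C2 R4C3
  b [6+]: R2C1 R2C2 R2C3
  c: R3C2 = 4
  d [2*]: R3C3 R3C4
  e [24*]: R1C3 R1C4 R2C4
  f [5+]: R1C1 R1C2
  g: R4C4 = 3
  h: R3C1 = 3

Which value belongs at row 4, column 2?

2

H is a freebie, which forces R3C1 = 3.
Cage c is a single given cell, so R3C2 = 4.
Cage g is given, leaving R4C4 = 3.
The 3 cells of cage e must have product 24; hence R1C3 = 3.
Cage f needs two cells with sum 5, which forces R1C1 = 4.
3 is placed in row 1, which forces R1C2 = 1.
Row 1 already has 4, so R1C4 = 2.
The 3 cells of cage b must have sum 6, which forces R2C2 = 3.
Column 4 now contains 2, which forces R2C4 = 4.
Column 4 now contains 2, so R3C4 = 1.
Column 2 already has 1, which forces R4C2 = 2.
Row 3 now contains 1; hence R3C3 = 2.
2 is placed in row 4, leaving R4C1 = 1.
The 3 cells of cage a must have product 8, so R4C3 = 4.
1 is placed in column 1, which forces R2C1 = 2.
2 is placed in column 3, leaving R2C3 = 1.
The full grid is 4 1 3 2 / 2 3 1 4 / 3 4 2 1 / 1 2 4 3.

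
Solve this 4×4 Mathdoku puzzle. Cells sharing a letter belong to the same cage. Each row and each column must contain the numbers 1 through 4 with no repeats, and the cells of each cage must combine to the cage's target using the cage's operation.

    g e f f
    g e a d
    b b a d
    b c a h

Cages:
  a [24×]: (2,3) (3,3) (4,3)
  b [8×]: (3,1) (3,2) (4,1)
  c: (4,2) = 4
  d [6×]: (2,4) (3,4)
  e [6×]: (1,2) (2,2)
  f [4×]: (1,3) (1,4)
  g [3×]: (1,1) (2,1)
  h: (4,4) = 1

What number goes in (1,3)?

C is a freebie, so (4,2) = 4.
Cage h is a single given cell, leaving (4,4) = 1.
The two cells of cage f must have product 4, leaving (1,3) = 1.
Column 4 already has 1, so (1,4) = 4.
Cage b has product 8, leaving (3,1) = 4.
The 3 cells of cage b must have product 8; hence (3,2) = 1.
Row 4 already has 1, so (4,1) = 2.
Row 4 already has 2, so (4,3) = 3.
Row 1 already has 1, which forces (1,1) = 3.
Row 1 now contains 3, so (1,2) = 2.
The two cells of cage g must have product 3, which forces (2,1) = 1.
Column 2 now contains 2; hence (2,2) = 3.
The 3 cells of cage a must have product 24, which forces (2,3) = 4.
Row 2 already has 3, which forces (2,4) = 2.
3 is placed in column 3, leaving (3,3) = 2.
2 is placed in column 4, which forces (3,4) = 3.
Filled in: 3 2 1 4 / 1 3 4 2 / 4 1 2 3 / 2 4 3 1.

1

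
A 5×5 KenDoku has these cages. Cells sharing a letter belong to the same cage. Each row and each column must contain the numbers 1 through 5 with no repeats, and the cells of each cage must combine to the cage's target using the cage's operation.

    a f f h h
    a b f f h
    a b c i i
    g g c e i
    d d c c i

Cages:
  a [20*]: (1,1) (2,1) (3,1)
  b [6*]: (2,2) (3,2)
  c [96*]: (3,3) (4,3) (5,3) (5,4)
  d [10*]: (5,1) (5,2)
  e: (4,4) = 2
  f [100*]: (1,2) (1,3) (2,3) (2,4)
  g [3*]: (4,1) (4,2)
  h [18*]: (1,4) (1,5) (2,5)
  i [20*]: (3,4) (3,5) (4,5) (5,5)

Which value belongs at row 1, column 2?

Cage h has product 18, leaving (1,4) = 3.
The 3 cells of cage h must have product 18, leaving (1,5) = 2.
The 3 cells of cage h must have product 18, leaving (2,5) = 3.
Cage e is given, which forces (4,4) = 2.
Cage c has product 96, so (5,4) = 4.
3 is placed in row 2; hence (2,2) = 2.
The two cells of cage b must have product 6, so (3,2) = 3.
2 is placed in column 4, which forces (3,4) = 1.
Column 2 now contains 3; hence (4,2) = 1.
2 is placed in column 2, leaving (5,2) = 5.
Row 5 already has 5, which forces (5,5) = 1.
Column 2 now contains 5, leaving (1,2) = 4.
The 4 cells of cage f must have product 100, which forces (1,3) = 5.
Cage f needs product 100, leaving (2,3) = 1.
Column 4 already has 1, so (2,4) = 5.
Row 4 already has 1; hence (4,1) = 3.
Row 4 now contains 3, so (4,3) = 4.
Row 4 now contains 4, leaving (4,5) = 5.
Row 5 already has 5, so (5,1) = 2.
Row 5 now contains 2; hence (5,3) = 3.
5 is placed in row 1; hence (1,1) = 1.
Row 2 already has 5, which forces (2,1) = 4.
Cage a needs product 20, which forces (3,1) = 5.
Column 3 now contains 4, leaving (3,3) = 2.
Column 5 already has 5, so (3,5) = 4.
The full grid is 1 4 5 3 2 / 4 2 1 5 3 / 5 3 2 1 4 / 3 1 4 2 5 / 2 5 3 4 1.

4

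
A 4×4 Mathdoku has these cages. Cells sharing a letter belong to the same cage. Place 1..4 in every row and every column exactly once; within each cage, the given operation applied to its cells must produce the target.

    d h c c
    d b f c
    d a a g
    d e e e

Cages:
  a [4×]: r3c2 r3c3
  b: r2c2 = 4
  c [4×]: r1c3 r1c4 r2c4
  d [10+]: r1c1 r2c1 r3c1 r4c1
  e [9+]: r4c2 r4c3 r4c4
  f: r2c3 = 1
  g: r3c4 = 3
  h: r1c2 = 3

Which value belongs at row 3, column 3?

H is a freebie, so r1c2 = 3.
Cage b is a single given cell; hence r2c2 = 4.
Cage f is a single given cell; hence r2c3 = 1.
1 is placed in row 2, so r2c4 = 2.
Column 2 already has 4, leaving r3c2 = 1.
1 is placed in column 3, which forces r3c3 = 4.
Cage g is given; hence r3c4 = 3.
Column 2 already has 4, so r4c2 = 2.
2 is placed in row 4, leaving r4c3 = 3.
Column 4 already has 3, which forces r4c4 = 4.
Cage d has sum 10; hence r1c1 = 4.
1 is placed in column 3, leaving r1c3 = 2.
Column 4 already has 4; hence r1c4 = 1.
Row 2 now contains 2, leaving r2c1 = 3.
3 is placed in row 3, leaving r3c1 = 2.
4 is placed in row 4, so r4c1 = 1.
Completed grid: 4 3 2 1 / 3 4 1 2 / 2 1 4 3 / 1 2 3 4.

4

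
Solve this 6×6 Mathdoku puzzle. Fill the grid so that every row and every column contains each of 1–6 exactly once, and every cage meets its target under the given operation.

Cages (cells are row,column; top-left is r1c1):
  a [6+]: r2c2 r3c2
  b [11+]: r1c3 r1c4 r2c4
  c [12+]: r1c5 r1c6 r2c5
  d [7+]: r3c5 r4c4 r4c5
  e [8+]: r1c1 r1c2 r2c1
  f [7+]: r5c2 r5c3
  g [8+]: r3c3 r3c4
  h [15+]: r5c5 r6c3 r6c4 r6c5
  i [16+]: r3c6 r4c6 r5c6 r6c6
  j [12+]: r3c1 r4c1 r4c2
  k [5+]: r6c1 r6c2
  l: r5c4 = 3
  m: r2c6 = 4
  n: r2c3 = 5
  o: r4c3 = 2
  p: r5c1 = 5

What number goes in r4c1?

N is a freebie, which forces r2c3 = 5.
Cage m is given, leaving r2c6 = 4.
Cage o is a single given cell, leaving r4c3 = 2.
P is a freebie, leaving r5c1 = 5.
Cage l is given; hence r5c4 = 3.
In row 5, 4 can only go at r5c5, so r5c5 = 4.
The only place for 2 in row 5 is r5c6.
Column 6 needs a 1, and only r1c6 is open for it.
Cage c has sum 12, which forces r1c5 = 5.
Cage c has sum 12, leaving r2c5 = 6.
5 is placed in column 5, which forces r4c5 = 1.
Column 5 already has 1, so r3c5 = 2.
Row 4 already has 1, so r4c4 = 4.
2 is placed in column 5, leaving r6c5 = 3.
Column 4 already has 4, which forces r1c4 = 6.
Cage g needs two cells with sum 8, leaving r3c3 = 3.
2 is placed in row 3; hence r3c4 = 5.
5 is placed in row 3, which forces r3c6 = 6.
Cage h has sum 15, so r6c3 = 6.
The 4 cells of cage h must have sum 15; hence r6c4 = 2.
6 is placed in column 6; hence r6c6 = 5.
3 is placed in column 3, leaving r1c3 = 4.
The two cells of cage a must have sum 6, which forces r2c2 = 2.
2 is placed in column 4; hence r2c4 = 1.
5 is placed in row 3, leaving r3c2 = 4.
Cage j needs sum 12; hence r4c2 = 5.
5 is placed in column 6; hence r4c6 = 3.
Cage f needs two cells with sum 7, which forces r5c2 = 6.
Column 3 already has 6, which forces r5c3 = 1.
Column 2 already has 4, leaving r6c2 = 1.
The 3 cells of cage e must have sum 8, leaving r1c1 = 2.
Column 2 already has 2, leaving r1c2 = 3.
Row 2 now contains 1, so r2c1 = 3.
4 is placed in row 3, so r3c1 = 1.
Row 4 now contains 3, leaving r4c1 = 6.
1 is placed in row 6; hence r6c1 = 4.
Completed grid: 2 3 4 6 5 1 / 3 2 5 1 6 4 / 1 4 3 5 2 6 / 6 5 2 4 1 3 / 5 6 1 3 4 2 / 4 1 6 2 3 5.

6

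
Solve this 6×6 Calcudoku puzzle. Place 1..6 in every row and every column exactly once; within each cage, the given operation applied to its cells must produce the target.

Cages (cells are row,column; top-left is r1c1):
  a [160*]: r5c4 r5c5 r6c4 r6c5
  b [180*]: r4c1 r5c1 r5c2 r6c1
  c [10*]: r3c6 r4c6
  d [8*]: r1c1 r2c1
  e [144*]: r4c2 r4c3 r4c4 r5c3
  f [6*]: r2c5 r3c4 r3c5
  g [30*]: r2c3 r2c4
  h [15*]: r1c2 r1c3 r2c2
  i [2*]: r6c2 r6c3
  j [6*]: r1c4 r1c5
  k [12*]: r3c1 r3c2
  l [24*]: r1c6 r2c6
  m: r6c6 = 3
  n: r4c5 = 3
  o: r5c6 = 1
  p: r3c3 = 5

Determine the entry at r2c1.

Cage p is a single given cell, leaving r3c3 = 5.
Row 3 already has 5, so r3c6 = 2.
N is a freebie, which forces r4c5 = 3.
Column 6 now contains 2, so r4c6 = 5.
Cage o is a single given cell; hence r5c6 = 1.
Cage m is a single given cell; hence r6c6 = 3.
5 is placed in column 3, so r2c3 = 6.
The two cells of cage g must have product 30, which forces r2c4 = 5.
6 is placed in row 2, which forces r2c6 = 4.
Column 3 already has 6; hence r5c3 = 3.
Cage d's pair has product 8, leaving r1c1 = 4.
Cage h needs product 15; hence r1c2 = 5.
Column 3 already has 3, leaving r1c3 = 1.
Column 6 already has 4, which forces r1c6 = 6.
Row 2 now contains 4; hence r2c1 = 2.
Cage h has product 15, leaving r2c2 = 3.
Row 2 already has 2, leaving r2c5 = 1.
Column 1 already has 4, which forces r3c1 = 3.
3 is placed in column 2, leaving r3c2 = 4.
3 is placed in row 3, so r3c4 = 1.
Column 5 already has 1; hence r3c5 = 6.
The 4 cells of cage b must have product 180, leaving r5c1 = 5.
Cage b needs product 180; hence r5c2 = 6.
5 is placed in row 5, leaving r5c5 = 4.
Column 3 now contains 1, which forces r6c3 = 2.
Row 6 now contains 2, leaving r6c4 = 4.
Column 5 now contains 4, which forces r6c5 = 5.
6 is placed in row 1, so r1c4 = 3.
6 is placed in row 1, which forces r1c5 = 2.
Column 2 already has 6, which forces r4c2 = 2.
Column 3 already has 2, which forces r4c3 = 4.
Cage e has product 144, leaving r4c4 = 6.
Row 5 already has 4; hence r5c4 = 2.
Row 6 now contains 2, so r6c2 = 1.
6 is placed in row 4; hence r4c1 = 1.
Row 6 already has 1, so r6c1 = 6.
The full grid is 4 5 1 3 2 6 / 2 3 6 5 1 4 / 3 4 5 1 6 2 / 1 2 4 6 3 5 / 5 6 3 2 4 1 / 6 1 2 4 5 3.

2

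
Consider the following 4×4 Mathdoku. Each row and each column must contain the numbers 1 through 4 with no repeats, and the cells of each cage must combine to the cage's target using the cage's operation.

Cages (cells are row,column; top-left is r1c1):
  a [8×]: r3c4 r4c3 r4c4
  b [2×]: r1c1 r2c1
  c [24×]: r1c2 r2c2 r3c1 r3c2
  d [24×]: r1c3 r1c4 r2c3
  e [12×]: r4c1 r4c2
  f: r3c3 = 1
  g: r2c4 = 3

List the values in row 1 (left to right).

1 4 3 2

G is a freebie; hence r2c4 = 3.
Cage f is a single given cell, which forces r3c3 = 1.
Cage d needs product 24, which forces r1c3 = 3.
Cage a needs product 8; hence r4c4 = 1.
The only place for 2 in row 4 is r4c3.
Cage d has product 24, which forces r1c4 = 2.
Column 3 now contains 2, leaving r2c3 = 4.
Cage a needs product 8, which forces r3c4 = 4.
Row 1 now contains 2, so r1c1 = 1.
Cage c has product 24, so r1c2 = 4.
Cage b's pair has product 2; hence r2c1 = 2.
Cage c needs product 24, leaving r2c2 = 1.
2 is placed in column 1, which forces r3c1 = 3.
Row 3 now contains 3, leaving r3c2 = 2.
3 is placed in column 1; hence r4c1 = 4.
4 is placed in column 2, which forces r4c2 = 3.
Filled in: 1 4 3 2 / 2 1 4 3 / 3 2 1 4 / 4 3 2 1.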